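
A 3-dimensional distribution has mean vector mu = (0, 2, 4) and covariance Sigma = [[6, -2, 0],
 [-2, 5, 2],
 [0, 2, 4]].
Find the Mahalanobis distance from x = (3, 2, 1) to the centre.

Step 1 — centre the observation: (x - mu) = (3, 0, -3).

Step 2 — invert Sigma (cofactor / det for 3×3, or solve directly):
  Sigma^{-1} = [[0.2, 0.1, -0.05],
 [0.1, 0.3, -0.15],
 [-0.05, -0.15, 0.325]].

Step 3 — form the quadratic (x - mu)^T · Sigma^{-1} · (x - mu):
  Sigma^{-1} · (x - mu) = (0.75, 0.75, -1.125).
  (x - mu)^T · [Sigma^{-1} · (x - mu)] = (3)·(0.75) + (0)·(0.75) + (-3)·(-1.125) = 5.625.

Step 4 — take square root: d = √(5.625) ≈ 2.3717.

d(x, mu) = √(5.625) ≈ 2.3717


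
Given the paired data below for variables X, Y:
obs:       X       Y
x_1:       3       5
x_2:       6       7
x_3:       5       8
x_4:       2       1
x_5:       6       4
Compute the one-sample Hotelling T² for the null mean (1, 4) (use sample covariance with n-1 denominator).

Step 1 — sample mean vector:
  mean(X) = (3 + 6 + 5 + 2 + 6) / 5 = 22/5 = 4.4
  mean(Y) = (5 + 7 + 8 + 1 + 4) / 5 = 25/5 = 5
  x̄ = (4.4, 5),  deviation x̄ - mu_0 = (4.4, 5) - (1, 4) = (3.4, 1).

Step 2 — sample covariance matrix, S[i,j] = (1/(n-1)) · Σ_k (x_{k,i} - mean_i) · (x_{k,j} - mean_j), divisor n-1 = 4:
  S[X,X] = ((-1.4)·(-1.4) + (1.6)·(1.6) + (0.6)·(0.6) + (-2.4)·(-2.4) + (1.6)·(1.6)) / 4 = 13.2/4 = 3.3
  S[X,Y] = ((-1.4)·(0) + (1.6)·(2) + (0.6)·(3) + (-2.4)·(-4) + (1.6)·(-1)) / 4 = 13/4 = 3.25
  S[Y,Y] = ((0)·(0) + (2)·(2) + (3)·(3) + (-4)·(-4) + (-1)·(-1)) / 4 = 30/4 = 7.5
  S = [[3.3, 3.25],
 [3.25, 7.5]].

Step 3 — invert S. det(S) = 3.3·7.5 - (3.25)² = 14.1875.
  S^{-1} = (1/det) · [[d, -b], [-b, a]] = [[0.5286, -0.2291],
 [-0.2291, 0.2326]].

Step 4 — quadratic form (x̄ - mu_0)^T · S^{-1} · (x̄ - mu_0):
  S^{-1} · (x̄ - mu_0) = (1.5683, -0.5463),
  (x̄ - mu_0)^T · [...] = (3.4)·(1.5683) + (1)·(-0.5463) = 4.7859.

Step 5 — scale by n: T² = 5 · 4.7859 = 23.9295.

T² ≈ 23.9295


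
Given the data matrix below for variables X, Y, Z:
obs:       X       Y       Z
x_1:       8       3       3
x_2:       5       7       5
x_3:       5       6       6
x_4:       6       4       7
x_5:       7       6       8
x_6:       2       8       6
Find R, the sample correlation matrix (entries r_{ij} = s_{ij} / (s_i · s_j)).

Step 1 — column means:
  mean(X) = (8 + 5 + 5 + 6 + 7 + 2) / 6 = 33/6 = 5.5
  mean(Y) = (3 + 7 + 6 + 4 + 6 + 8) / 6 = 34/6 = 5.6667
  mean(Z) = (3 + 5 + 6 + 7 + 8 + 6) / 6 = 35/6 = 5.8333

Step 2 — sample variances and covariances s[i,j] = (1/(n-1)) · Σ_k (x_{k,i} - mean_i) · (x_{k,j} - mean_j), with n-1 = 5:
  s[X,X] = ((2.5)·(2.5) + (-0.5)·(-0.5) + (-0.5)·(-0.5) + (0.5)·(0.5) + (1.5)·(1.5) + (-3.5)·(-3.5)) / 5 = 21.5/5 = 4.3
  s[X,Y] = ((2.5)·(-2.6667) + (-0.5)·(1.3333) + (-0.5)·(0.3333) + (0.5)·(-1.6667) + (1.5)·(0.3333) + (-3.5)·(2.3333)) / 5 = -16/5 = -3.2
  s[X,Z] = ((2.5)·(-2.8333) + (-0.5)·(-0.8333) + (-0.5)·(0.1667) + (0.5)·(1.1667) + (1.5)·(2.1667) + (-3.5)·(0.1667)) / 5 = -3.5/5 = -0.7
  s[Y,Y] = ((-2.6667)·(-2.6667) + (1.3333)·(1.3333) + (0.3333)·(0.3333) + (-1.6667)·(-1.6667) + (0.3333)·(0.3333) + (2.3333)·(2.3333)) / 5 = 17.3333/5 = 3.4667
  s[Y,Z] = ((-2.6667)·(-2.8333) + (1.3333)·(-0.8333) + (0.3333)·(0.1667) + (-1.6667)·(1.1667) + (0.3333)·(2.1667) + (2.3333)·(0.1667)) / 5 = 5.6667/5 = 1.1333
  s[Z,Z] = ((-2.8333)·(-2.8333) + (-0.8333)·(-0.8333) + (0.1667)·(0.1667) + (1.1667)·(1.1667) + (2.1667)·(2.1667) + (0.1667)·(0.1667)) / 5 = 14.8333/5 = 2.9667
  Sample standard deviations s_i = √(s[i,i]):
  s(X) = √(4.3) = 2.0736
  s(Y) = √(3.4667) = 1.8619
  s(Z) = √(2.9667) = 1.7224

Step 3 — r_{ij} = s_{ij} / (s_i · s_j):
  r[X,X] = 1 (diagonal).
  r[X,Y] = -3.2 / (2.0736 · 1.8619) = -3.2 / 3.8609 = -0.8288
  r[X,Z] = -0.7 / (2.0736 · 1.7224) = -0.7 / 3.5716 = -0.196
  r[Y,Y] = 1 (diagonal).
  r[Y,Z] = 1.1333 / (1.8619 · 1.7224) = 1.1333 / 3.2069 = 0.3534
  r[Z,Z] = 1 (diagonal).

R is symmetric with unit diagonal. Assembling:

R = [[1, -0.8288, -0.196],
 [-0.8288, 1, 0.3534],
 [-0.196, 0.3534, 1]]


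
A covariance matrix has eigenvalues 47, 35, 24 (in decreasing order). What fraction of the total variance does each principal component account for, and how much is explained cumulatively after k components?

Step 1 — total variance = trace(Sigma) = Σ λ_i = 47 + 35 + 24 = 106.

Step 2 — fraction explained by component i = λ_i / Σ λ:
  PC1: 47/106 = 0.4434
  PC2: 35/106 = 0.3302
  PC3: 24/106 = 0.2264

Step 3 — cumulative fraction after k components = (λ_1 + ... + λ_k) / Σ λ:
  k = 1: 47/106 = 0.4434
  k = 2: (47 + 35)/106 = 82/106 = 0.7736
  k = 3: (47 + 35 + 24)/106 = 106/106 = 1

Summary (fraction, with percent):

explained: PC1 0.4434 (44.34%), PC2 0.3302 (33.02%), PC3 0.2264 (22.64%);  cumulative: 0.4434, 0.7736, 1


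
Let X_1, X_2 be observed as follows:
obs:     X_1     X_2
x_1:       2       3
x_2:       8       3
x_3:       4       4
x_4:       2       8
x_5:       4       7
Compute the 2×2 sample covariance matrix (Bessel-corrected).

Step 1 — column means:
  mean(X_1) = (2 + 8 + 4 + 2 + 4) / 5 = 20/5 = 4
  mean(X_2) = (3 + 3 + 4 + 8 + 7) / 5 = 25/5 = 5

Step 2 — sample covariance S[i,j] = (1/(n-1)) · Σ_k (x_{k,i} - mean_i) · (x_{k,j} - mean_j), with n-1 = 4.
  S[X_1,X_1] = ((-2)·(-2) + (4)·(4) + (0)·(0) + (-2)·(-2) + (0)·(0)) / 4 = 24/4 = 6
  S[X_1,X_2] = ((-2)·(-2) + (4)·(-2) + (0)·(-1) + (-2)·(3) + (0)·(2)) / 4 = -10/4 = -2.5
  S[X_2,X_2] = ((-2)·(-2) + (-2)·(-2) + (-1)·(-1) + (3)·(3) + (2)·(2)) / 4 = 22/4 = 5.5

S is symmetric (S[j,i] = S[i,j]). Assembling:

S = [[6, -2.5],
 [-2.5, 5.5]]


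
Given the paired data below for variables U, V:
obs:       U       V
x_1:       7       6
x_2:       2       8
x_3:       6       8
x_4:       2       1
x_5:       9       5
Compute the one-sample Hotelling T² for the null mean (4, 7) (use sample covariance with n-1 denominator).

Step 1 — sample mean vector:
  mean(U) = (7 + 2 + 6 + 2 + 9) / 5 = 26/5 = 5.2
  mean(V) = (6 + 8 + 8 + 1 + 5) / 5 = 28/5 = 5.6
  x̄ = (5.2, 5.6),  deviation x̄ - mu_0 = (5.2, 5.6) - (4, 7) = (1.2, -1.4).

Step 2 — sample covariance matrix, S[i,j] = (1/(n-1)) · Σ_k (x_{k,i} - mean_i) · (x_{k,j} - mean_j), divisor n-1 = 4:
  S[U,U] = ((1.8)·(1.8) + (-3.2)·(-3.2) + (0.8)·(0.8) + (-3.2)·(-3.2) + (3.8)·(3.8)) / 4 = 38.8/4 = 9.7
  S[U,V] = ((1.8)·(0.4) + (-3.2)·(2.4) + (0.8)·(2.4) + (-3.2)·(-4.6) + (3.8)·(-0.6)) / 4 = 7.4/4 = 1.85
  S[V,V] = ((0.4)·(0.4) + (2.4)·(2.4) + (2.4)·(2.4) + (-4.6)·(-4.6) + (-0.6)·(-0.6)) / 4 = 33.2/4 = 8.3
  S = [[9.7, 1.85],
 [1.85, 8.3]].

Step 3 — invert S. det(S) = 9.7·8.3 - (1.85)² = 77.0875.
  S^{-1} = (1/det) · [[d, -b], [-b, a]] = [[0.1077, -0.024],
 [-0.024, 0.1258]].

Step 4 — quadratic form (x̄ - mu_0)^T · S^{-1} · (x̄ - mu_0):
  S^{-1} · (x̄ - mu_0) = (0.1628, -0.205),
  (x̄ - mu_0)^T · [...] = (1.2)·(0.1628) + (-1.4)·(-0.205) = 0.4823.

Step 5 — scale by n: T² = 5 · 0.4823 = 2.4115.

T² ≈ 2.4115


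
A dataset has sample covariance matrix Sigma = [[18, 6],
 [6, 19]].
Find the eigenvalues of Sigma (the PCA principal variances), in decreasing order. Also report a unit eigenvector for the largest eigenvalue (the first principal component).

Step 1 — characteristic polynomial of 2×2 Sigma:
  det(Sigma - λI) = λ² - trace · λ + det = 0.
  trace = 18 + 19 = 37, det = 18·19 - (6)² = 306.
Step 2 — discriminant:
  Δ = trace² - 4·det = 1369 - 1224 = 145.
Step 3 — eigenvalues:
  λ = (trace ± √Δ)/2 = (37 ± 12.0416)/2,
  λ_1 = 24.5208,  λ_2 = 12.4792.

Step 4 — unit eigenvector for λ_1: solve (Sigma - λ_1 I)v = 0. First row:
  (18 - 24.5208)·v_x + (6)·v_y = 0, i.e. (-6.5208)·v_x + (6)·v_y = 0,
  so v ∝ (b, λ_1 - a) = (6, 6.5208) = u.
  ||u|| = √((6)² + (6.5208)²) = √(78.5208) ≈ 8.8612,
  v_1 = u/||u|| ≈ (0.6771, 0.7359) (||v_1|| = 1).

λ_1 = 24.5208,  λ_2 = 12.4792;  v_1 ≈ (0.6771, 0.7359)


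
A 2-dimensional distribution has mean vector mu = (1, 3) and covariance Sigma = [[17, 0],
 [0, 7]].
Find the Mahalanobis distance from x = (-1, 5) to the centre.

Step 1 — centre the observation: (x - mu) = (-2, 2).

Step 2 — invert Sigma. det(Sigma) = 17·7 - (0)² = 119.
  Sigma^{-1} = (1/det) · [[d, -b], [-b, a]] = [[0.0588, 0],
 [0, 0.1429]].

Step 3 — form the quadratic (x - mu)^T · Sigma^{-1} · (x - mu):
  Sigma^{-1} · (x - mu) = (-0.1176, 0.2857).
  (x - mu)^T · [Sigma^{-1} · (x - mu)] = (-2)·(-0.1176) + (2)·(0.2857) = 0.8067.

Step 4 — take square root: d = √(0.8067) ≈ 0.8982.

d(x, mu) = √(0.8067) ≈ 0.8982


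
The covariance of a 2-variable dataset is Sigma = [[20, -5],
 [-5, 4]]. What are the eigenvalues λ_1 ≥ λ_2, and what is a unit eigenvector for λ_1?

Step 1 — characteristic polynomial of 2×2 Sigma:
  det(Sigma - λI) = λ² - trace · λ + det = 0.
  trace = 20 + 4 = 24, det = 20·4 - (-5)² = 55.
Step 2 — discriminant:
  Δ = trace² - 4·det = 576 - 220 = 356.
Step 3 — eigenvalues:
  λ = (trace ± √Δ)/2 = (24 ± 18.868)/2,
  λ_1 = 21.434,  λ_2 = 2.566.

Step 4 — unit eigenvector for λ_1: solve (Sigma - λ_1 I)v = 0. First row:
  (20 - 21.434)·v_x + (-5)·v_y = 0, i.e. (-1.434)·v_x + (-5)·v_y = 0,
  so v ∝ (b, λ_1 - a) = (-5, 1.434); multiply by -1 so the first entry is positive: u = (5, -1.434).
  ||u|| = √((5)² + (-1.434)²) = √(27.0563) ≈ 5.2016,
  v_1 = u/||u|| ≈ (0.9612, -0.2757) (||v_1|| = 1).

λ_1 = 21.434,  λ_2 = 2.566;  v_1 ≈ (0.9612, -0.2757)


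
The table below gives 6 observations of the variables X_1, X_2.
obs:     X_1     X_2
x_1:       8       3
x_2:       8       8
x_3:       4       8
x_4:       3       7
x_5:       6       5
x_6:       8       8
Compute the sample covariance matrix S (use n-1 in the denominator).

Step 1 — column means:
  mean(X_1) = (8 + 8 + 4 + 3 + 6 + 8) / 6 = 37/6 = 6.1667
  mean(X_2) = (3 + 8 + 8 + 7 + 5 + 8) / 6 = 39/6 = 6.5

Step 2 — sample covariance S[i,j] = (1/(n-1)) · Σ_k (x_{k,i} - mean_i) · (x_{k,j} - mean_j), with n-1 = 5.
  S[X_1,X_1] = ((1.8333)·(1.8333) + (1.8333)·(1.8333) + (-2.1667)·(-2.1667) + (-3.1667)·(-3.1667) + (-0.1667)·(-0.1667) + (1.8333)·(1.8333)) / 5 = 24.8333/5 = 4.9667
  S[X_1,X_2] = ((1.8333)·(-3.5) + (1.8333)·(1.5) + (-2.1667)·(1.5) + (-3.1667)·(0.5) + (-0.1667)·(-1.5) + (1.8333)·(1.5)) / 5 = -5.5/5 = -1.1
  S[X_2,X_2] = ((-3.5)·(-3.5) + (1.5)·(1.5) + (1.5)·(1.5) + (0.5)·(0.5) + (-1.5)·(-1.5) + (1.5)·(1.5)) / 5 = 21.5/5 = 4.3

S is symmetric (S[j,i] = S[i,j]). Assembling:

S = [[4.9667, -1.1],
 [-1.1, 4.3]]


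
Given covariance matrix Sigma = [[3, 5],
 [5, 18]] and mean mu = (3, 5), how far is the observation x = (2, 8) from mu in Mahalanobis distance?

Step 1 — centre the observation: (x - mu) = (-1, 3).

Step 2 — invert Sigma. det(Sigma) = 3·18 - (5)² = 29.
  Sigma^{-1} = (1/det) · [[d, -b], [-b, a]] = [[0.6207, -0.1724],
 [-0.1724, 0.1034]].

Step 3 — form the quadratic (x - mu)^T · Sigma^{-1} · (x - mu):
  Sigma^{-1} · (x - mu) = (-1.1379, 0.4828).
  (x - mu)^T · [Sigma^{-1} · (x - mu)] = (-1)·(-1.1379) + (3)·(0.4828) = 2.5862.

Step 4 — take square root: d = √(2.5862) ≈ 1.6082.

d(x, mu) = √(2.5862) ≈ 1.6082


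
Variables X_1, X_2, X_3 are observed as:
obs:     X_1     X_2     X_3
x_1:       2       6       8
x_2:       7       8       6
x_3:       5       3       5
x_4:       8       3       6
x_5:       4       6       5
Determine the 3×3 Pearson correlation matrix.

Step 1 — column means:
  mean(X_1) = (2 + 7 + 5 + 8 + 4) / 5 = 26/5 = 5.2
  mean(X_2) = (6 + 8 + 3 + 3 + 6) / 5 = 26/5 = 5.2
  mean(X_3) = (8 + 6 + 5 + 6 + 5) / 5 = 30/5 = 6

Step 2 — sample variances and covariances s[i,j] = (1/(n-1)) · Σ_k (x_{k,i} - mean_i) · (x_{k,j} - mean_j), with n-1 = 4:
  s[X_1,X_1] = ((-3.2)·(-3.2) + (1.8)·(1.8) + (-0.2)·(-0.2) + (2.8)·(2.8) + (-1.2)·(-1.2)) / 4 = 22.8/4 = 5.7
  s[X_1,X_2] = ((-3.2)·(0.8) + (1.8)·(2.8) + (-0.2)·(-2.2) + (2.8)·(-2.2) + (-1.2)·(0.8)) / 4 = -4.2/4 = -1.05
  s[X_1,X_3] = ((-3.2)·(2) + (1.8)·(0) + (-0.2)·(-1) + (2.8)·(0) + (-1.2)·(-1)) / 4 = -5/4 = -1.25
  s[X_2,X_2] = ((0.8)·(0.8) + (2.8)·(2.8) + (-2.2)·(-2.2) + (-2.2)·(-2.2) + (0.8)·(0.8)) / 4 = 18.8/4 = 4.7
  s[X_2,X_3] = ((0.8)·(2) + (2.8)·(0) + (-2.2)·(-1) + (-2.2)·(0) + (0.8)·(-1)) / 4 = 3/4 = 0.75
  s[X_3,X_3] = ((2)·(2) + (0)·(0) + (-1)·(-1) + (0)·(0) + (-1)·(-1)) / 4 = 6/4 = 1.5
  Sample standard deviations s_i = √(s[i,i]):
  s(X_1) = √(5.7) = 2.3875
  s(X_2) = √(4.7) = 2.1679
  s(X_3) = √(1.5) = 1.2247

Step 3 — r_{ij} = s_{ij} / (s_i · s_j):
  r[X_1,X_1] = 1 (diagonal).
  r[X_1,X_2] = -1.05 / (2.3875 · 2.1679) = -1.05 / 5.1759 = -0.2029
  r[X_1,X_3] = -1.25 / (2.3875 · 1.2247) = -1.25 / 2.924 = -0.4275
  r[X_2,X_2] = 1 (diagonal).
  r[X_2,X_3] = 0.75 / (2.1679 · 1.2247) = 0.75 / 2.6552 = 0.2825
  r[X_3,X_3] = 1 (diagonal).

R is symmetric with unit diagonal. Assembling:

R = [[1, -0.2029, -0.4275],
 [-0.2029, 1, 0.2825],
 [-0.4275, 0.2825, 1]]


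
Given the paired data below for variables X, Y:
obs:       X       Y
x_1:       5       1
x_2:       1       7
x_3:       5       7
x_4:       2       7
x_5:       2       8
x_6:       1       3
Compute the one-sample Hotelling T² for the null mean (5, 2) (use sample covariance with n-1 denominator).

Step 1 — sample mean vector:
  mean(X) = (5 + 1 + 5 + 2 + 2 + 1) / 6 = 16/6 = 2.6667
  mean(Y) = (1 + 7 + 7 + 7 + 8 + 3) / 6 = 33/6 = 5.5
  x̄ = (2.6667, 5.5),  deviation x̄ - mu_0 = (2.6667, 5.5) - (5, 2) = (-2.3333, 3.5).

Step 2 — sample covariance matrix, S[i,j] = (1/(n-1)) · Σ_k (x_{k,i} - mean_i) · (x_{k,j} - mean_j), divisor n-1 = 5:
  S[X,X] = ((2.3333)·(2.3333) + (-1.6667)·(-1.6667) + (2.3333)·(2.3333) + (-0.6667)·(-0.6667) + (-0.6667)·(-0.6667) + (-1.6667)·(-1.6667)) / 5 = 17.3333/5 = 3.4667
  S[X,Y] = ((2.3333)·(-4.5) + (-1.6667)·(1.5) + (2.3333)·(1.5) + (-0.6667)·(1.5) + (-0.6667)·(2.5) + (-1.6667)·(-2.5)) / 5 = -8/5 = -1.6
  S[Y,Y] = ((-4.5)·(-4.5) + (1.5)·(1.5) + (1.5)·(1.5) + (1.5)·(1.5) + (2.5)·(2.5) + (-2.5)·(-2.5)) / 5 = 39.5/5 = 7.9
  S = [[3.4667, -1.6],
 [-1.6, 7.9]].

Step 3 — invert S. det(S) = 3.4667·7.9 - (-1.6)² = 24.8267.
  S^{-1} = (1/det) · [[d, -b], [-b, a]] = [[0.3182, 0.0644],
 [0.0644, 0.1396]].

Step 4 — quadratic form (x̄ - mu_0)^T · S^{-1} · (x̄ - mu_0):
  S^{-1} · (x̄ - mu_0) = (-0.5169, 0.3383),
  (x̄ - mu_0)^T · [...] = (-2.3333)·(-0.5169) + (3.5)·(0.3383) = 2.3904.

Step 5 — scale by n: T² = 6 · 2.3904 = 14.3421.

T² ≈ 14.3421


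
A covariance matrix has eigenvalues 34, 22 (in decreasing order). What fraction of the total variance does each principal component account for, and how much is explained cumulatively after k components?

Step 1 — total variance = trace(Sigma) = Σ λ_i = 34 + 22 = 56.

Step 2 — fraction explained by component i = λ_i / Σ λ:
  PC1: 34/56 = 0.6071
  PC2: 22/56 = 0.3929

Step 3 — cumulative fraction after k components = (λ_1 + ... + λ_k) / Σ λ:
  k = 1: 34/56 = 0.6071
  k = 2: (34 + 22)/56 = 56/56 = 1

Summary (fraction, with percent):

explained: PC1 0.6071 (60.71%), PC2 0.3929 (39.29%);  cumulative: 0.6071, 1


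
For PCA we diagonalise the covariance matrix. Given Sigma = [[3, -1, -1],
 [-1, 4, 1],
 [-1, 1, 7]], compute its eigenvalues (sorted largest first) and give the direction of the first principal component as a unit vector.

Step 1 — characteristic polynomial p(λ) = det(λI - Sigma) = λ³ - tr·λ² + c_1·λ - det, where tr = trace, c_1 = sum of the principal 2×2 minors, det = det(Sigma):
  tr = 3 + 4 + 7 = 14,
  c_1 = (3·4 - (-1)²) + (3·7 - (-1)²) + (4·7 - (1)²) = 11 + 20 + 27 = 58,
  det = 3·(4·7 - (1)²) - (-1)·((-1)·7 - (1)·(-1)) + (-1)·((-1)·(1) - 4·(-1)) = 3·(27) - (-1)·(-6) + (-1)·(3) = 72.
  So p(λ) = λ³ - 14λ² + 58λ - 72.
Step 2 — look for an integer root (rational root theorem: any rational root is an integer divisor of 72). Testing λ = 4:
  p(4) = 64 - 224 + 232 - 72 = 0  ✓
  Dividing out (λ - 4): p(λ) = (λ - 4)(λ² - 10λ + 18).
Step 3 — remaining eigenvalues from the quadratic λ² - 10λ + 18 = 0:
  Δ = 10² - 4·18 = 100 - 72 = 28,  λ = (10 ± √28)/2 = (10 ± 5.2915)/2 ≈ 7.6458 or 2.3542.
  Sorted: λ_1 = 7.6458,  λ_2 = 4,  λ_3 = 2.3542  (check: sum = 14 = tr ✓).

Step 4 — unit eigenvector for λ_1 ≈ 7.6458: v spans the null space of (Sigma - λ_1 I), whose rows are
  r_1 = (-4.6458, -1, -1),  r_2 = (-1, -3.6458, 1),  r_3 = (-1, 1, -0.6458).
  v is orthogonal to every row, so take v ∝ r_1 × r_2 = ((-1)·(1) - (-1)·(-3.6458), (-1)·(-1) - (-4.6458)·(1), (-4.6458)·(-3.6458) - (-1)·(-1)) ≈ (-4.6458, 5.6458, 15.9373).
  Rescale (multiply by -1 so the first nonzero entry is positive): u = (4.6458, -5.6458, -15.9373).
  ||u|| = √((4.6458)² + (-5.6458)² + (-15.9373)²) = √(307.4536) ≈ 17.5344,  v_1 = u/||u|| ≈ (0.265, -0.322, -0.9089) (||v_1|| = 1).

λ_1 = 7.6458,  λ_2 = 4,  λ_3 = 2.3542;  v_1 ≈ (0.265, -0.322, -0.9089)


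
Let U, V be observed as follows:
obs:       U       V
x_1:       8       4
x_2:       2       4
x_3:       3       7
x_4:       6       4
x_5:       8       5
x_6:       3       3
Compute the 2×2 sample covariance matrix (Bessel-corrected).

Step 1 — column means:
  mean(U) = (8 + 2 + 3 + 6 + 8 + 3) / 6 = 30/6 = 5
  mean(V) = (4 + 4 + 7 + 4 + 5 + 3) / 6 = 27/6 = 4.5

Step 2 — sample covariance S[i,j] = (1/(n-1)) · Σ_k (x_{k,i} - mean_i) · (x_{k,j} - mean_j), with n-1 = 5.
  S[U,U] = ((3)·(3) + (-3)·(-3) + (-2)·(-2) + (1)·(1) + (3)·(3) + (-2)·(-2)) / 5 = 36/5 = 7.2
  S[U,V] = ((3)·(-0.5) + (-3)·(-0.5) + (-2)·(2.5) + (1)·(-0.5) + (3)·(0.5) + (-2)·(-1.5)) / 5 = -1/5 = -0.2
  S[V,V] = ((-0.5)·(-0.5) + (-0.5)·(-0.5) + (2.5)·(2.5) + (-0.5)·(-0.5) + (0.5)·(0.5) + (-1.5)·(-1.5)) / 5 = 9.5/5 = 1.9

S is symmetric (S[j,i] = S[i,j]). Assembling:

S = [[7.2, -0.2],
 [-0.2, 1.9]]


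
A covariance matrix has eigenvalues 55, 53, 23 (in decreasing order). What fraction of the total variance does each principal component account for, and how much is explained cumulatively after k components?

Step 1 — total variance = trace(Sigma) = Σ λ_i = 55 + 53 + 23 = 131.

Step 2 — fraction explained by component i = λ_i / Σ λ:
  PC1: 55/131 = 0.4198
  PC2: 53/131 = 0.4046
  PC3: 23/131 = 0.1756

Step 3 — cumulative fraction after k components = (λ_1 + ... + λ_k) / Σ λ:
  k = 1: 55/131 = 0.4198
  k = 2: (55 + 53)/131 = 108/131 = 0.8244
  k = 3: (55 + 53 + 23)/131 = 131/131 = 1

Summary (fraction, with percent):

explained: PC1 0.4198 (41.98%), PC2 0.4046 (40.46%), PC3 0.1756 (17.56%);  cumulative: 0.4198, 0.8244, 1


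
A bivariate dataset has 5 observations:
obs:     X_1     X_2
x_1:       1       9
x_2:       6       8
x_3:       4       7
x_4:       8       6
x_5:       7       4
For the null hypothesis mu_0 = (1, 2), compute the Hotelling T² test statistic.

Step 1 — sample mean vector:
  mean(X_1) = (1 + 6 + 4 + 8 + 7) / 5 = 26/5 = 5.2
  mean(X_2) = (9 + 8 + 7 + 6 + 4) / 5 = 34/5 = 6.8
  x̄ = (5.2, 6.8),  deviation x̄ - mu_0 = (5.2, 6.8) - (1, 2) = (4.2, 4.8).

Step 2 — sample covariance matrix, S[i,j] = (1/(n-1)) · Σ_k (x_{k,i} - mean_i) · (x_{k,j} - mean_j), divisor n-1 = 4:
  S[X_1,X_1] = ((-4.2)·(-4.2) + (0.8)·(0.8) + (-1.2)·(-1.2) + (2.8)·(2.8) + (1.8)·(1.8)) / 4 = 30.8/4 = 7.7
  S[X_1,X_2] = ((-4.2)·(2.2) + (0.8)·(1.2) + (-1.2)·(0.2) + (2.8)·(-0.8) + (1.8)·(-2.8)) / 4 = -15.8/4 = -3.95
  S[X_2,X_2] = ((2.2)·(2.2) + (1.2)·(1.2) + (0.2)·(0.2) + (-0.8)·(-0.8) + (-2.8)·(-2.8)) / 4 = 14.8/4 = 3.7
  S = [[7.7, -3.95],
 [-3.95, 3.7]].

Step 3 — invert S. det(S) = 7.7·3.7 - (-3.95)² = 12.8875.
  S^{-1} = (1/det) · [[d, -b], [-b, a]] = [[0.2871, 0.3065],
 [0.3065, 0.5975]].

Step 4 — quadratic form (x̄ - mu_0)^T · S^{-1} · (x̄ - mu_0):
  S^{-1} · (x̄ - mu_0) = (2.677, 4.1552),
  (x̄ - mu_0)^T · [...] = (4.2)·(2.677) + (4.8)·(4.1552) = 31.1884.

Step 5 — scale by n: T² = 5 · 31.1884 = 155.9418.

T² ≈ 155.9418


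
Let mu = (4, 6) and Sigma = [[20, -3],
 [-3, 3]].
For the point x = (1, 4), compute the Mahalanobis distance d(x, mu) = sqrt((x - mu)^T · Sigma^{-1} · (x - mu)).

Step 1 — centre the observation: (x - mu) = (-3, -2).

Step 2 — invert Sigma. det(Sigma) = 20·3 - (-3)² = 51.
  Sigma^{-1} = (1/det) · [[d, -b], [-b, a]] = [[0.0588, 0.0588],
 [0.0588, 0.3922]].

Step 3 — form the quadratic (x - mu)^T · Sigma^{-1} · (x - mu):
  Sigma^{-1} · (x - mu) = (-0.2941, -0.9608).
  (x - mu)^T · [Sigma^{-1} · (x - mu)] = (-3)·(-0.2941) + (-2)·(-0.9608) = 2.8039.

Step 4 — take square root: d = √(2.8039) ≈ 1.6745.

d(x, mu) = √(2.8039) ≈ 1.6745


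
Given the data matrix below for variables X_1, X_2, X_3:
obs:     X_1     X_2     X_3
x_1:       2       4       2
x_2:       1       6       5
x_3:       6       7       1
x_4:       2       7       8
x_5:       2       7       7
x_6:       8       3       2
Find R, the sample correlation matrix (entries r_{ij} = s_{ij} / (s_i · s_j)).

Step 1 — column means:
  mean(X_1) = (2 + 1 + 6 + 2 + 2 + 8) / 6 = 21/6 = 3.5
  mean(X_2) = (4 + 6 + 7 + 7 + 7 + 3) / 6 = 34/6 = 5.6667
  mean(X_3) = (2 + 5 + 1 + 8 + 7 + 2) / 6 = 25/6 = 4.1667

Step 2 — sample variances and covariances s[i,j] = (1/(n-1)) · Σ_k (x_{k,i} - mean_i) · (x_{k,j} - mean_j), with n-1 = 5:
  s[X_1,X_1] = ((-1.5)·(-1.5) + (-2.5)·(-2.5) + (2.5)·(2.5) + (-1.5)·(-1.5) + (-1.5)·(-1.5) + (4.5)·(4.5)) / 5 = 39.5/5 = 7.9
  s[X_1,X_2] = ((-1.5)·(-1.6667) + (-2.5)·(0.3333) + (2.5)·(1.3333) + (-1.5)·(1.3333) + (-1.5)·(1.3333) + (4.5)·(-2.6667)) / 5 = -11/5 = -2.2
  s[X_1,X_3] = ((-1.5)·(-2.1667) + (-2.5)·(0.8333) + (2.5)·(-3.1667) + (-1.5)·(3.8333) + (-1.5)·(2.8333) + (4.5)·(-2.1667)) / 5 = -26.5/5 = -5.3
  s[X_2,X_2] = ((-1.6667)·(-1.6667) + (0.3333)·(0.3333) + (1.3333)·(1.3333) + (1.3333)·(1.3333) + (1.3333)·(1.3333) + (-2.6667)·(-2.6667)) / 5 = 15.3333/5 = 3.0667
  s[X_2,X_3] = ((-1.6667)·(-2.1667) + (0.3333)·(0.8333) + (1.3333)·(-3.1667) + (1.3333)·(3.8333) + (1.3333)·(2.8333) + (-2.6667)·(-2.1667)) / 5 = 14.3333/5 = 2.8667
  s[X_3,X_3] = ((-2.1667)·(-2.1667) + (0.8333)·(0.8333) + (-3.1667)·(-3.1667) + (3.8333)·(3.8333) + (2.8333)·(2.8333) + (-2.1667)·(-2.1667)) / 5 = 42.8333/5 = 8.5667
  Sample standard deviations s_i = √(s[i,i]):
  s(X_1) = √(7.9) = 2.8107
  s(X_2) = √(3.0667) = 1.7512
  s(X_3) = √(8.5667) = 2.9269

Step 3 — r_{ij} = s_{ij} / (s_i · s_j):
  r[X_1,X_1] = 1 (diagonal).
  r[X_1,X_2] = -2.2 / (2.8107 · 1.7512) = -2.2 / 4.9221 = -0.447
  r[X_1,X_3] = -5.3 / (2.8107 · 2.9269) = -5.3 / 8.2266 = -0.6443
  r[X_2,X_2] = 1 (diagonal).
  r[X_2,X_3] = 2.8667 / (1.7512 · 2.9269) = 2.8667 / 5.1255 = 0.5593
  r[X_3,X_3] = 1 (diagonal).

R is symmetric with unit diagonal. Assembling:

R = [[1, -0.447, -0.6443],
 [-0.447, 1, 0.5593],
 [-0.6443, 0.5593, 1]]


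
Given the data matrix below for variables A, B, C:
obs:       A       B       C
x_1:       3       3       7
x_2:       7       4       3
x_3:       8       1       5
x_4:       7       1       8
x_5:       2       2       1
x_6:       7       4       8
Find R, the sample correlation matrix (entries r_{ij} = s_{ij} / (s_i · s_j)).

Step 1 — column means:
  mean(A) = (3 + 7 + 8 + 7 + 2 + 7) / 6 = 34/6 = 5.6667
  mean(B) = (3 + 4 + 1 + 1 + 2 + 4) / 6 = 15/6 = 2.5
  mean(C) = (7 + 3 + 5 + 8 + 1 + 8) / 6 = 32/6 = 5.3333

Step 2 — sample variances and covariances s[i,j] = (1/(n-1)) · Σ_k (x_{k,i} - mean_i) · (x_{k,j} - mean_j), with n-1 = 5:
  s[A,A] = ((-2.6667)·(-2.6667) + (1.3333)·(1.3333) + (2.3333)·(2.3333) + (1.3333)·(1.3333) + (-3.6667)·(-3.6667) + (1.3333)·(1.3333)) / 5 = 31.3333/5 = 6.2667
  s[A,B] = ((-2.6667)·(0.5) + (1.3333)·(1.5) + (2.3333)·(-1.5) + (1.3333)·(-1.5) + (-3.6667)·(-0.5) + (1.3333)·(1.5)) / 5 = -1/5 = -0.2
  s[A,C] = ((-2.6667)·(1.6667) + (1.3333)·(-2.3333) + (2.3333)·(-0.3333) + (1.3333)·(2.6667) + (-3.6667)·(-4.3333) + (1.3333)·(2.6667)) / 5 = 14.6667/5 = 2.9333
  s[B,B] = ((0.5)·(0.5) + (1.5)·(1.5) + (-1.5)·(-1.5) + (-1.5)·(-1.5) + (-0.5)·(-0.5) + (1.5)·(1.5)) / 5 = 9.5/5 = 1.9
  s[B,C] = ((0.5)·(1.6667) + (1.5)·(-2.3333) + (-1.5)·(-0.3333) + (-1.5)·(2.6667) + (-0.5)·(-4.3333) + (1.5)·(2.6667)) / 5 = 0/5 = 0
  s[C,C] = ((1.6667)·(1.6667) + (-2.3333)·(-2.3333) + (-0.3333)·(-0.3333) + (2.6667)·(2.6667) + (-4.3333)·(-4.3333) + (2.6667)·(2.6667)) / 5 = 41.3333/5 = 8.2667
  Sample standard deviations s_i = √(s[i,i]):
  s(A) = √(6.2667) = 2.5033
  s(B) = √(1.9) = 1.3784
  s(C) = √(8.2667) = 2.8752

Step 3 — r_{ij} = s_{ij} / (s_i · s_j):
  r[A,A] = 1 (diagonal).
  r[A,B] = -0.2 / (2.5033 · 1.3784) = -0.2 / 3.4506 = -0.058
  r[A,C] = 2.9333 / (2.5033 · 2.8752) = 2.9333 / 7.1975 = 0.4075
  r[B,B] = 1 (diagonal).
  r[B,C] = 0 / (1.3784 · 2.8752) = 0 / 3.9632 = 0
  r[C,C] = 1 (diagonal).

R is symmetric with unit diagonal. Assembling:

R = [[1, -0.058, 0.4075],
 [-0.058, 1, 0],
 [0.4075, 0, 1]]


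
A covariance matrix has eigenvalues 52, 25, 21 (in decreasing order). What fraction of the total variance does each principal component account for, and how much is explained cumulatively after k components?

Step 1 — total variance = trace(Sigma) = Σ λ_i = 52 + 25 + 21 = 98.

Step 2 — fraction explained by component i = λ_i / Σ λ:
  PC1: 52/98 = 0.5306
  PC2: 25/98 = 0.2551
  PC3: 21/98 = 0.2143

Step 3 — cumulative fraction after k components = (λ_1 + ... + λ_k) / Σ λ:
  k = 1: 52/98 = 0.5306
  k = 2: (52 + 25)/98 = 77/98 = 0.7857
  k = 3: (52 + 25 + 21)/98 = 98/98 = 1

Summary (fraction, with percent):

explained: PC1 0.5306 (53.06%), PC2 0.2551 (25.51%), PC3 0.2143 (21.43%);  cumulative: 0.5306, 0.7857, 1


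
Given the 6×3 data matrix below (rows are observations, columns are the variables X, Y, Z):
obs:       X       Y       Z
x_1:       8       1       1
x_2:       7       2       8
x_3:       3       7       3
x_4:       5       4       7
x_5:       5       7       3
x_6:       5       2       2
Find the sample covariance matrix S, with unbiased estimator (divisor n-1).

Step 1 — column means:
  mean(X) = (8 + 7 + 3 + 5 + 5 + 5) / 6 = 33/6 = 5.5
  mean(Y) = (1 + 2 + 7 + 4 + 7 + 2) / 6 = 23/6 = 3.8333
  mean(Z) = (1 + 8 + 3 + 7 + 3 + 2) / 6 = 24/6 = 4

Step 2 — sample covariance S[i,j] = (1/(n-1)) · Σ_k (x_{k,i} - mean_i) · (x_{k,j} - mean_j), with n-1 = 5.
  S[X,X] = ((2.5)·(2.5) + (1.5)·(1.5) + (-2.5)·(-2.5) + (-0.5)·(-0.5) + (-0.5)·(-0.5) + (-0.5)·(-0.5)) / 5 = 15.5/5 = 3.1
  S[X,Y] = ((2.5)·(-2.8333) + (1.5)·(-1.8333) + (-2.5)·(3.1667) + (-0.5)·(0.1667) + (-0.5)·(3.1667) + (-0.5)·(-1.8333)) / 5 = -18.5/5 = -3.7
  S[X,Z] = ((2.5)·(-3) + (1.5)·(4) + (-2.5)·(-1) + (-0.5)·(3) + (-0.5)·(-1) + (-0.5)·(-2)) / 5 = 1/5 = 0.2
  S[Y,Y] = ((-2.8333)·(-2.8333) + (-1.8333)·(-1.8333) + (3.1667)·(3.1667) + (0.1667)·(0.1667) + (3.1667)·(3.1667) + (-1.8333)·(-1.8333)) / 5 = 34.8333/5 = 6.9667
  S[Y,Z] = ((-2.8333)·(-3) + (-1.8333)·(4) + (3.1667)·(-1) + (0.1667)·(3) + (3.1667)·(-1) + (-1.8333)·(-2)) / 5 = -1/5 = -0.2
  S[Z,Z] = ((-3)·(-3) + (4)·(4) + (-1)·(-1) + (3)·(3) + (-1)·(-1) + (-2)·(-2)) / 5 = 40/5 = 8

S is symmetric (S[j,i] = S[i,j]). Assembling:

S = [[3.1, -3.7, 0.2],
 [-3.7, 6.9667, -0.2],
 [0.2, -0.2, 8]]


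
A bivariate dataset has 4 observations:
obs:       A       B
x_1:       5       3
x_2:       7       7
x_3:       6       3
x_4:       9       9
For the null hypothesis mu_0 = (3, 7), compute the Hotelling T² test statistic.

Step 1 — sample mean vector:
  mean(A) = (5 + 7 + 6 + 9) / 4 = 27/4 = 6.75
  mean(B) = (3 + 7 + 3 + 9) / 4 = 22/4 = 5.5
  x̄ = (6.75, 5.5),  deviation x̄ - mu_0 = (6.75, 5.5) - (3, 7) = (3.75, -1.5).

Step 2 — sample covariance matrix, S[i,j] = (1/(n-1)) · Σ_k (x_{k,i} - mean_i) · (x_{k,j} - mean_j), divisor n-1 = 3:
  S[A,A] = ((-1.75)·(-1.75) + (0.25)·(0.25) + (-0.75)·(-0.75) + (2.25)·(2.25)) / 3 = 8.75/3 = 2.9167
  S[A,B] = ((-1.75)·(-2.5) + (0.25)·(1.5) + (-0.75)·(-2.5) + (2.25)·(3.5)) / 3 = 14.5/3 = 4.8333
  S[B,B] = ((-2.5)·(-2.5) + (1.5)·(1.5) + (-2.5)·(-2.5) + (3.5)·(3.5)) / 3 = 27/3 = 9
  S = [[2.9167, 4.8333],
 [4.8333, 9]].

Step 3 — invert S. det(S) = 2.9167·9 - (4.8333)² = 2.8889.
  S^{-1} = (1/det) · [[d, -b], [-b, a]] = [[3.1154, -1.6731],
 [-1.6731, 1.0096]].

Step 4 — quadratic form (x̄ - mu_0)^T · S^{-1} · (x̄ - mu_0):
  S^{-1} · (x̄ - mu_0) = (14.1923, -7.7885),
  (x̄ - mu_0)^T · [...] = (3.75)·(14.1923) + (-1.5)·(-7.7885) = 64.9038.

Step 5 — scale by n: T² = 4 · 64.9038 = 259.6154.

T² ≈ 259.6154


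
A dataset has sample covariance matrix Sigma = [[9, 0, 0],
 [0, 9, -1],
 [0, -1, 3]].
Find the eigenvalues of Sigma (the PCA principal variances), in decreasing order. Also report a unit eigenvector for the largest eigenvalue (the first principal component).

Step 1 — characteristic polynomial p(λ) = det(λI - Sigma) = λ³ - tr·λ² + c_1·λ - det, where tr = trace, c_1 = sum of the principal 2×2 minors, det = det(Sigma):
  tr = 9 + 9 + 3 = 21,
  c_1 = (9·9 - (0)²) + (9·3 - (0)²) + (9·3 - (-1)²) = 81 + 27 + 26 = 134,
  det = 9·(9·3 - (-1)²) - (0)·((0)·3 - (-1)·(0)) + (0)·((0)·(-1) - 9·(0)) = 9·(26) - (0)·(0) + (0)·(0) = 234.
  So p(λ) = λ³ - 21λ² + 134λ - 234.
Step 2 — look for an integer root (rational root theorem: any rational root is an integer divisor of 234). Testing λ = 9:
  p(9) = 729 - 1701 + 1206 - 234 = 0  ✓
  Dividing out (λ - 9): p(λ) = (λ - 9)(λ² - 12λ + 26).
Step 3 — remaining eigenvalues from the quadratic λ² - 12λ + 26 = 0:
  Δ = 12² - 4·26 = 144 - 104 = 40,  λ = (12 ± √40)/2 = (12 ± 6.3246)/2 ≈ 9.1623 or 2.8377.
  Sorted: λ_1 = 9.1623,  λ_2 = 9,  λ_3 = 2.8377  (check: sum = 21 = tr ✓).

Step 4 — unit eigenvector for λ_1 ≈ 9.1623: v spans the null space of (Sigma - λ_1 I), whose rows are
  r_1 = (-0.1623, 0, 0),  r_2 = (0, -0.1623, -1),  r_3 = (0, -1, -6.1623).
  v is orthogonal to every row, so take v ∝ r_1 × r_2 = ((0)·(-1) - (0)·(-0.1623), (0)·(0) - (-0.1623)·(-1), (-0.1623)·(-0.1623) - (0)·(0)) ≈ (0, -0.1623, 0.0263).
  Rescale (multiply by -1 so the first nonzero entry is positive): u = (0, 0.1623, -0.0263).
  ||u|| = √((0)² + (0.1623)² + (-0.0263)²) = √(0.027) ≈ 0.1644,  v_1 = u/||u|| ≈ (0, 0.9871, -0.1602) (||v_1|| = 1).

λ_1 = 9.1623,  λ_2 = 9,  λ_3 = 2.8377;  v_1 ≈ (0, 0.9871, -0.1602)


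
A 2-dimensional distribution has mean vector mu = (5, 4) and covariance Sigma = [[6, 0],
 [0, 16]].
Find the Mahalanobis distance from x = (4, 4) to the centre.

Step 1 — centre the observation: (x - mu) = (-1, 0).

Step 2 — invert Sigma. det(Sigma) = 6·16 - (0)² = 96.
  Sigma^{-1} = (1/det) · [[d, -b], [-b, a]] = [[0.1667, 0],
 [0, 0.0625]].

Step 3 — form the quadratic (x - mu)^T · Sigma^{-1} · (x - mu):
  Sigma^{-1} · (x - mu) = (-0.1667, 0).
  (x - mu)^T · [Sigma^{-1} · (x - mu)] = (-1)·(-0.1667) + (0)·(0) = 0.1667.

Step 4 — take square root: d = √(0.1667) ≈ 0.4082.

d(x, mu) = √(0.1667) ≈ 0.4082


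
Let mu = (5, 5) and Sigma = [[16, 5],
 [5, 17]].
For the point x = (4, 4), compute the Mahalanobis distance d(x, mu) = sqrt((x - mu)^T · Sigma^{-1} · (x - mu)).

Step 1 — centre the observation: (x - mu) = (-1, -1).

Step 2 — invert Sigma. det(Sigma) = 16·17 - (5)² = 247.
  Sigma^{-1} = (1/det) · [[d, -b], [-b, a]] = [[0.0688, -0.0202],
 [-0.0202, 0.0648]].

Step 3 — form the quadratic (x - mu)^T · Sigma^{-1} · (x - mu):
  Sigma^{-1} · (x - mu) = (-0.0486, -0.0445).
  (x - mu)^T · [Sigma^{-1} · (x - mu)] = (-1)·(-0.0486) + (-1)·(-0.0445) = 0.0931.

Step 4 — take square root: d = √(0.0931) ≈ 0.3052.

d(x, mu) = √(0.0931) ≈ 0.3052


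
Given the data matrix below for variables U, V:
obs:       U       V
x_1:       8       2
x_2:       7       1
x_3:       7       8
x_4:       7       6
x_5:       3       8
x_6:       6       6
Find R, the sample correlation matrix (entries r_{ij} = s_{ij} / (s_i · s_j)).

Step 1 — column means:
  mean(U) = (8 + 7 + 7 + 7 + 3 + 6) / 6 = 38/6 = 6.3333
  mean(V) = (2 + 1 + 8 + 6 + 8 + 6) / 6 = 31/6 = 5.1667

Step 2 — sample variances and covariances s[i,j] = (1/(n-1)) · Σ_k (x_{k,i} - mean_i) · (x_{k,j} - mean_j), with n-1 = 5:
  s[U,U] = ((1.6667)·(1.6667) + (0.6667)·(0.6667) + (0.6667)·(0.6667) + (0.6667)·(0.6667) + (-3.3333)·(-3.3333) + (-0.3333)·(-0.3333)) / 5 = 15.3333/5 = 3.0667
  s[U,V] = ((1.6667)·(-3.1667) + (0.6667)·(-4.1667) + (0.6667)·(2.8333) + (0.6667)·(0.8333) + (-3.3333)·(2.8333) + (-0.3333)·(0.8333)) / 5 = -15.3333/5 = -3.0667
  s[V,V] = ((-3.1667)·(-3.1667) + (-4.1667)·(-4.1667) + (2.8333)·(2.8333) + (0.8333)·(0.8333) + (2.8333)·(2.8333) + (0.8333)·(0.8333)) / 5 = 44.8333/5 = 8.9667
  Sample standard deviations s_i = √(s[i,i]):
  s(U) = √(3.0667) = 1.7512
  s(V) = √(8.9667) = 2.9944

Step 3 — r_{ij} = s_{ij} / (s_i · s_j):
  r[U,U] = 1 (diagonal).
  r[U,V] = -3.0667 / (1.7512 · 2.9944) = -3.0667 / 5.2438 = -0.5848
  r[V,V] = 1 (diagonal).

R is symmetric with unit diagonal. Assembling:

R = [[1, -0.5848],
 [-0.5848, 1]]


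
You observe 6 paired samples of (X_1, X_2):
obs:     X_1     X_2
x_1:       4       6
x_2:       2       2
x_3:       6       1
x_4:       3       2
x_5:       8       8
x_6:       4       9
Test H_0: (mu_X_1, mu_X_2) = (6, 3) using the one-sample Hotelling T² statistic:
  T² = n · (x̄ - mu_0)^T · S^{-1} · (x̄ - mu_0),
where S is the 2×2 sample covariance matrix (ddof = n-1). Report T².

Step 1 — sample mean vector:
  mean(X_1) = (4 + 2 + 6 + 3 + 8 + 4) / 6 = 27/6 = 4.5
  mean(X_2) = (6 + 2 + 1 + 2 + 8 + 9) / 6 = 28/6 = 4.6667
  x̄ = (4.5, 4.6667),  deviation x̄ - mu_0 = (4.5, 4.6667) - (6, 3) = (-1.5, 1.6667).

Step 2 — sample covariance matrix, S[i,j] = (1/(n-1)) · Σ_k (x_{k,i} - mean_i) · (x_{k,j} - mean_j), divisor n-1 = 5:
  S[X_1,X_1] = ((-0.5)·(-0.5) + (-2.5)·(-2.5) + (1.5)·(1.5) + (-1.5)·(-1.5) + (3.5)·(3.5) + (-0.5)·(-0.5)) / 5 = 23.5/5 = 4.7
  S[X_1,X_2] = ((-0.5)·(1.3333) + (-2.5)·(-2.6667) + (1.5)·(-3.6667) + (-1.5)·(-2.6667) + (3.5)·(3.3333) + (-0.5)·(4.3333)) / 5 = 14/5 = 2.8
  S[X_2,X_2] = ((1.3333)·(1.3333) + (-2.6667)·(-2.6667) + (-3.6667)·(-3.6667) + (-2.6667)·(-2.6667) + (3.3333)·(3.3333) + (4.3333)·(4.3333)) / 5 = 59.3333/5 = 11.8667
  S = [[4.7, 2.8],
 [2.8, 11.8667]].

Step 3 — invert S. det(S) = 4.7·11.8667 - (2.8)² = 47.9333.
  S^{-1} = (1/det) · [[d, -b], [-b, a]] = [[0.2476, -0.0584],
 [-0.0584, 0.0981]].

Step 4 — quadratic form (x̄ - mu_0)^T · S^{-1} · (x̄ - mu_0):
  S^{-1} · (x̄ - mu_0) = (-0.4687, 0.251),
  (x̄ - mu_0)^T · [...] = (-1.5)·(-0.4687) + (1.6667)·(0.251) = 1.1215.

Step 5 — scale by n: T² = 6 · 1.1215 = 6.7288.

T² ≈ 6.7288


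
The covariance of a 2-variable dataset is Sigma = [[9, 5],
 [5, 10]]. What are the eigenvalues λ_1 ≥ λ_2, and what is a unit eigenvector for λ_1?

Step 1 — characteristic polynomial of 2×2 Sigma:
  det(Sigma - λI) = λ² - trace · λ + det = 0.
  trace = 9 + 10 = 19, det = 9·10 - (5)² = 65.
Step 2 — discriminant:
  Δ = trace² - 4·det = 361 - 260 = 101.
Step 3 — eigenvalues:
  λ = (trace ± √Δ)/2 = (19 ± 10.0499)/2,
  λ_1 = 14.5249,  λ_2 = 4.4751.

Step 4 — unit eigenvector for λ_1: solve (Sigma - λ_1 I)v = 0. First row:
  (9 - 14.5249)·v_x + (5)·v_y = 0, i.e. (-5.5249)·v_x + (5)·v_y = 0,
  so v ∝ (b, λ_1 - a) = (5, 5.5249) = u.
  ||u|| = √((5)² + (5.5249)²) = √(55.5249) ≈ 7.4515,
  v_1 = u/||u|| ≈ (0.671, 0.7415) (||v_1|| = 1).

λ_1 = 14.5249,  λ_2 = 4.4751;  v_1 ≈ (0.671, 0.7415)


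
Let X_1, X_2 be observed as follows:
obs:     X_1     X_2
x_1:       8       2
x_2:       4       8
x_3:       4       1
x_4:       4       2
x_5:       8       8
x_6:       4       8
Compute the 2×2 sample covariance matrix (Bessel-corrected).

Step 1 — column means:
  mean(X_1) = (8 + 4 + 4 + 4 + 8 + 4) / 6 = 32/6 = 5.3333
  mean(X_2) = (2 + 8 + 1 + 2 + 8 + 8) / 6 = 29/6 = 4.8333

Step 2 — sample covariance S[i,j] = (1/(n-1)) · Σ_k (x_{k,i} - mean_i) · (x_{k,j} - mean_j), with n-1 = 5.
  S[X_1,X_1] = ((2.6667)·(2.6667) + (-1.3333)·(-1.3333) + (-1.3333)·(-1.3333) + (-1.3333)·(-1.3333) + (2.6667)·(2.6667) + (-1.3333)·(-1.3333)) / 5 = 21.3333/5 = 4.2667
  S[X_1,X_2] = ((2.6667)·(-2.8333) + (-1.3333)·(3.1667) + (-1.3333)·(-3.8333) + (-1.3333)·(-2.8333) + (2.6667)·(3.1667) + (-1.3333)·(3.1667)) / 5 = 1.3333/5 = 0.2667
  S[X_2,X_2] = ((-2.8333)·(-2.8333) + (3.1667)·(3.1667) + (-3.8333)·(-3.8333) + (-2.8333)·(-2.8333) + (3.1667)·(3.1667) + (3.1667)·(3.1667)) / 5 = 60.8333/5 = 12.1667

S is symmetric (S[j,i] = S[i,j]). Assembling:

S = [[4.2667, 0.2667],
 [0.2667, 12.1667]]


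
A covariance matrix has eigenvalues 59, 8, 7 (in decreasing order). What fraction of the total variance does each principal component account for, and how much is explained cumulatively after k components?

Step 1 — total variance = trace(Sigma) = Σ λ_i = 59 + 8 + 7 = 74.

Step 2 — fraction explained by component i = λ_i / Σ λ:
  PC1: 59/74 = 0.7973
  PC2: 8/74 = 0.1081
  PC3: 7/74 = 0.0946

Step 3 — cumulative fraction after k components = (λ_1 + ... + λ_k) / Σ λ:
  k = 1: 59/74 = 0.7973
  k = 2: (59 + 8)/74 = 67/74 = 0.9054
  k = 3: (59 + 8 + 7)/74 = 74/74 = 1

Summary (fraction, with percent):

explained: PC1 0.7973 (79.73%), PC2 0.1081 (10.81%), PC3 0.0946 (9.46%);  cumulative: 0.7973, 0.9054, 1


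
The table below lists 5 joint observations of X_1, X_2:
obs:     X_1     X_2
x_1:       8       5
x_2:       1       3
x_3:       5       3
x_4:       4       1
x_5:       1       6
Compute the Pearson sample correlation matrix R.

Step 1 — column means:
  mean(X_1) = (8 + 1 + 5 + 4 + 1) / 5 = 19/5 = 3.8
  mean(X_2) = (5 + 3 + 3 + 1 + 6) / 5 = 18/5 = 3.6

Step 2 — sample variances and covariances s[i,j] = (1/(n-1)) · Σ_k (x_{k,i} - mean_i) · (x_{k,j} - mean_j), with n-1 = 4:
  s[X_1,X_1] = ((4.2)·(4.2) + (-2.8)·(-2.8) + (1.2)·(1.2) + (0.2)·(0.2) + (-2.8)·(-2.8)) / 4 = 34.8/4 = 8.7
  s[X_1,X_2] = ((4.2)·(1.4) + (-2.8)·(-0.6) + (1.2)·(-0.6) + (0.2)·(-2.6) + (-2.8)·(2.4)) / 4 = -0.4/4 = -0.1
  s[X_2,X_2] = ((1.4)·(1.4) + (-0.6)·(-0.6) + (-0.6)·(-0.6) + (-2.6)·(-2.6) + (2.4)·(2.4)) / 4 = 15.2/4 = 3.8
  Sample standard deviations s_i = √(s[i,i]):
  s(X_1) = √(8.7) = 2.9496
  s(X_2) = √(3.8) = 1.9494

Step 3 — r_{ij} = s_{ij} / (s_i · s_j):
  r[X_1,X_1] = 1 (diagonal).
  r[X_1,X_2] = -0.1 / (2.9496 · 1.9494) = -0.1 / 5.7498 = -0.0174
  r[X_2,X_2] = 1 (diagonal).

R is symmetric with unit diagonal. Assembling:

R = [[1, -0.0174],
 [-0.0174, 1]]


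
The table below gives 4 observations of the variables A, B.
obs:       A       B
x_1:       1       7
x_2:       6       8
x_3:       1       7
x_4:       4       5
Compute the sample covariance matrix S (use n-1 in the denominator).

Step 1 — column means:
  mean(A) = (1 + 6 + 1 + 4) / 4 = 12/4 = 3
  mean(B) = (7 + 8 + 7 + 5) / 4 = 27/4 = 6.75

Step 2 — sample covariance S[i,j] = (1/(n-1)) · Σ_k (x_{k,i} - mean_i) · (x_{k,j} - mean_j), with n-1 = 3.
  S[A,A] = ((-2)·(-2) + (3)·(3) + (-2)·(-2) + (1)·(1)) / 3 = 18/3 = 6
  S[A,B] = ((-2)·(0.25) + (3)·(1.25) + (-2)·(0.25) + (1)·(-1.75)) / 3 = 1/3 = 0.3333
  S[B,B] = ((0.25)·(0.25) + (1.25)·(1.25) + (0.25)·(0.25) + (-1.75)·(-1.75)) / 3 = 4.75/3 = 1.5833

S is symmetric (S[j,i] = S[i,j]). Assembling:

S = [[6, 0.3333],
 [0.3333, 1.5833]]


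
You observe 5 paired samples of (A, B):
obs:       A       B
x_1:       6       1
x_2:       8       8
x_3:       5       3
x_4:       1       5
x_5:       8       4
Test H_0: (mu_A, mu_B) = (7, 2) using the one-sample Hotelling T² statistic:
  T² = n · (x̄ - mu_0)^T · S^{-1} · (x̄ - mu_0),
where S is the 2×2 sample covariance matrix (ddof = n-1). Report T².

Step 1 — sample mean vector:
  mean(A) = (6 + 8 + 5 + 1 + 8) / 5 = 28/5 = 5.6
  mean(B) = (1 + 8 + 3 + 5 + 4) / 5 = 21/5 = 4.2
  x̄ = (5.6, 4.2),  deviation x̄ - mu_0 = (5.6, 4.2) - (7, 2) = (-1.4, 2.2).

Step 2 — sample covariance matrix, S[i,j] = (1/(n-1)) · Σ_k (x_{k,i} - mean_i) · (x_{k,j} - mean_j), divisor n-1 = 4:
  S[A,A] = ((0.4)·(0.4) + (2.4)·(2.4) + (-0.6)·(-0.6) + (-4.6)·(-4.6) + (2.4)·(2.4)) / 4 = 33.2/4 = 8.3
  S[A,B] = ((0.4)·(-3.2) + (2.4)·(3.8) + (-0.6)·(-1.2) + (-4.6)·(0.8) + (2.4)·(-0.2)) / 4 = 4.4/4 = 1.1
  S[B,B] = ((-3.2)·(-3.2) + (3.8)·(3.8) + (-1.2)·(-1.2) + (0.8)·(0.8) + (-0.2)·(-0.2)) / 4 = 26.8/4 = 6.7
  S = [[8.3, 1.1],
 [1.1, 6.7]].

Step 3 — invert S. det(S) = 8.3·6.7 - (1.1)² = 54.4.
  S^{-1} = (1/det) · [[d, -b], [-b, a]] = [[0.1232, -0.0202],
 [-0.0202, 0.1526]].

Step 4 — quadratic form (x̄ - mu_0)^T · S^{-1} · (x̄ - mu_0):
  S^{-1} · (x̄ - mu_0) = (-0.2169, 0.364),
  (x̄ - mu_0)^T · [...] = (-1.4)·(-0.2169) + (2.2)·(0.364) = 1.1044.

Step 5 — scale by n: T² = 5 · 1.1044 = 5.5221.

T² ≈ 5.5221
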